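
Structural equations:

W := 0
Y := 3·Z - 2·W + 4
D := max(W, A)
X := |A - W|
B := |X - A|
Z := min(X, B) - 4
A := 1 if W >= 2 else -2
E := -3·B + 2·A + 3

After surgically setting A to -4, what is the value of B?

Under do(A=-4), the mechanism A := 1 if W >= 2 else -2 is discarded; A is fixed at -4.
X = |A - W|  [with A=-4, W=0]  = 4
B = |X - A|  [with X=4, A=-4]  = 8

8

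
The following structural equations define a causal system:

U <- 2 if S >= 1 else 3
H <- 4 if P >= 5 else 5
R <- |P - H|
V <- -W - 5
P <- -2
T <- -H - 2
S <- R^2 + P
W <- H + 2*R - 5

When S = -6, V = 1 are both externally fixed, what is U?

Setting S = -6, V = 1 by intervention discards those variables' equations.
U = 2 if S >= 1 else 3  [with S=-6]  = 3

3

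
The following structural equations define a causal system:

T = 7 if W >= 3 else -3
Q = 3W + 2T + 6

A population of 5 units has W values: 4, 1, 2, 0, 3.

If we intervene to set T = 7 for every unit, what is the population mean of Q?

26

Under do(T=7), T's equation is replaced by T=7 for every unit. Per-unit Q: 32, 23, 26, 20, 29. Mean = 26.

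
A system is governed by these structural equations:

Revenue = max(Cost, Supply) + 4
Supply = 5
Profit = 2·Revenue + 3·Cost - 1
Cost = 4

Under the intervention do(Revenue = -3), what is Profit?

5

The intervention breaks the incoming arrows to Revenue: Revenue = max(Cost, Supply) + 4 no longer applies, and Revenue = -3.
Profit = 2·Revenue + 3·Cost - 1  [with Revenue=-3, Cost=4]  = 5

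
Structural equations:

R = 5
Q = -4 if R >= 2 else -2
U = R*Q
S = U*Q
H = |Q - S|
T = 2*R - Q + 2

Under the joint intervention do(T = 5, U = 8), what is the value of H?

Under do(T = 5, U = 8), each intervened variable's structural equation is replaced by its fixed value.
Q = -4 if R >= 2 else -2  [with R=5]  = -4
S = U*Q  [with U=8, Q=-4]  = -32
H = |Q - S|  [with Q=-4, S=-32]  = 28

28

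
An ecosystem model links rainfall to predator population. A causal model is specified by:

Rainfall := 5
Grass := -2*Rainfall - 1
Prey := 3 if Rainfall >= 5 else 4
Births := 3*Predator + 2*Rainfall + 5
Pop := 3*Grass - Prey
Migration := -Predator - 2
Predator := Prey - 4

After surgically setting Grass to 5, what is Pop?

Under do(Grass=5), the mechanism Grass := -2*Rainfall - 1 is discarded; Grass is fixed at 5.
Prey = 3 if Rainfall >= 5 else 4  [with Rainfall=5]  = 3
Pop = 3*Grass - Prey  [with Grass=5, Prey=3]  = 12

12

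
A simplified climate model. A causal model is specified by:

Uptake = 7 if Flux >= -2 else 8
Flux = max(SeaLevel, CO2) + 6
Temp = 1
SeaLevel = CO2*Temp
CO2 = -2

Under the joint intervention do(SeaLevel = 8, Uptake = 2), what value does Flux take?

The joint intervention fixes SeaLevel = 8, Uptake = 2, removing each variable's own equation.
Flux = max(SeaLevel, CO2) + 6  [with SeaLevel=8, CO2=-2]  = 14

14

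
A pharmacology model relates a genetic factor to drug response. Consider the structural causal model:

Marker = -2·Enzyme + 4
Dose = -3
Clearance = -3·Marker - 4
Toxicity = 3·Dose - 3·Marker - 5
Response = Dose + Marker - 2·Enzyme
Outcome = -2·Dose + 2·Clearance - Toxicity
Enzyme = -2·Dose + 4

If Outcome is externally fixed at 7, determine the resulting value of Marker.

-16

Intervening sets Outcome = 7 and removes its equation (Outcome = -2·Dose + 2·Clearance - Toxicity).
Marker is not downstream of the intervention, so its value is determined by the original equations.
Enzyme = -2·Dose + 4  [with Dose=-3]  = 10
Marker = -2·Enzyme + 4  [with Enzyme=10]  = -16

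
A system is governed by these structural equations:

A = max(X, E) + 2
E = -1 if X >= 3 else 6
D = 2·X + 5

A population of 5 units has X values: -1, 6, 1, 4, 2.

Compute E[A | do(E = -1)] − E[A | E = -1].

-2.6

The intervention sets E=-1 in all 5 units regardless of X. Recomputing A per unit gives 1, 8, 3, 6, 4; average 4.4.
E[A|E=-1] averages over only the 2 units with E=-1 (X = 6, 4): A = 8, 6, mean 7.
Difference = 4.4 − 7 = -2.6.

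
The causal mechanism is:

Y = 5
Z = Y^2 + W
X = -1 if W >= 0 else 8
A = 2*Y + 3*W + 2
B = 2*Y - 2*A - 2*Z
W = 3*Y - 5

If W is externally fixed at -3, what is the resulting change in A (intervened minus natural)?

-39

The intervention breaks the incoming arrows to W: W = 3*Y - 5 no longer applies, and W = -3.
A = 2*Y + 3*W + 2  [with Y=5, W=-3]  = 3
Without intervention: W = 3*Y - 5  [with Y=5]  = 10; A = 2*Y + 3*W + 2  [with Y=5, W=10]  = 42.
Change = 3 − 42 = -39.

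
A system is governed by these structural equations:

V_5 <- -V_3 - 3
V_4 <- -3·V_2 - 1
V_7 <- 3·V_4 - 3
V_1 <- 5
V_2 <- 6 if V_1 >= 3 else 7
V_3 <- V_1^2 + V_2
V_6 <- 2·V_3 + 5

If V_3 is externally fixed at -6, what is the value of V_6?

-7

The intervention breaks the incoming arrows to V_3: V_3 <- V_1^2 + V_2 no longer applies, and V_3 = -6.
V_6 = 2·V_3 + 5  [with V_3=-6]  = -7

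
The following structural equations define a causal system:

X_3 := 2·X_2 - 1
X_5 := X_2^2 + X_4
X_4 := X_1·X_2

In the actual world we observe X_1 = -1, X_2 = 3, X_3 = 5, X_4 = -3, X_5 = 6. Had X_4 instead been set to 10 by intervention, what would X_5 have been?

19

Intervening sets X_4 = 10 and removes its equation (X_4 := X_1·X_2).
X_5 = X_2^2 + X_4  [with X_2=3, X_4=10]  = 19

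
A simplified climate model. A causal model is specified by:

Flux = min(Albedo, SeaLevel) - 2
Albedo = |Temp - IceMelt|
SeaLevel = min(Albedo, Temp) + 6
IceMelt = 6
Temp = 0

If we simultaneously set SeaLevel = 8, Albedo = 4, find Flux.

2

The joint intervention fixes SeaLevel = 8, Albedo = 4, removing each variable's own equation.
Flux = min(Albedo, SeaLevel) - 2  [with Albedo=4, SeaLevel=8]  = 2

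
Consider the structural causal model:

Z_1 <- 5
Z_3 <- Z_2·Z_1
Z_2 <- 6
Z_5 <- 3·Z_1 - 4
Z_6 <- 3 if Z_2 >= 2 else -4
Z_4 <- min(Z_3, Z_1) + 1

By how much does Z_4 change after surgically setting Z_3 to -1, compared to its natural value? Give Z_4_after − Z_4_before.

The intervention breaks the incoming arrows to Z_3: Z_3 <- Z_2·Z_1 no longer applies, and Z_3 = -1.
Z_4 = min(Z_3, Z_1) + 1  [with Z_3=-1, Z_1=5]  = 0
Without intervention: Z_3 = Z_2·Z_1  [with Z_2=6, Z_1=5]  = 30; Z_4 = min(Z_3, Z_1) + 1  [with Z_3=30, Z_1=5]  = 6.
Change = 0 − 6 = -6.

-6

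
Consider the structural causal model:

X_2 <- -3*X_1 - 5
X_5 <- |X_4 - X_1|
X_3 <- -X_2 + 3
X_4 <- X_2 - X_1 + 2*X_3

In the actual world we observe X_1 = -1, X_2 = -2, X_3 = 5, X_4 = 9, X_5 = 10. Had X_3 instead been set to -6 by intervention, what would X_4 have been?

The intervention breaks the incoming arrows to X_3: X_3 <- -X_2 + 3 no longer applies, and X_3 = -6.
X_2 = -3*X_1 - 5  [with X_1=-1]  = -2
X_4 = X_2 - X_1 + 2*X_3  [with X_2=-2, X_1=-1, X_3=-6]  = -13

-13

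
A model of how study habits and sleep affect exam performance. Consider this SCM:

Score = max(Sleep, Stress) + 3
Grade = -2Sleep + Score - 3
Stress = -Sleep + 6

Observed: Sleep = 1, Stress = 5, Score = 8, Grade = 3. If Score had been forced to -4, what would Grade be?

The intervention breaks the incoming arrows to Score: Score = max(Sleep, Stress) + 3 no longer applies, and Score = -4.
Grade = -2Sleep + Score - 3  [with Sleep=1, Score=-4]  = -9

-9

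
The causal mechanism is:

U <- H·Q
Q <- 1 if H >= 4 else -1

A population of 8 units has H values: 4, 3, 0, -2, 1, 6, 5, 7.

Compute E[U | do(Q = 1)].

3

Every unit gets Q=1 under the intervention. U values become 4, 3, 0, -2, 1, 6, 5, 7; E[U|do(Q=1)] = 3.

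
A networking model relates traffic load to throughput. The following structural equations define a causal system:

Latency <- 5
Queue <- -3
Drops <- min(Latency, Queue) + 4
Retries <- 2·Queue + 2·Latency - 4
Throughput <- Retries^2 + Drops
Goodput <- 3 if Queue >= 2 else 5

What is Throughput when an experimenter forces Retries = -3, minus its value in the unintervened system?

9

Intervening sets Retries = -3 and removes its equation (Retries <- 2·Queue + 2·Latency - 4).
Drops = min(Latency, Queue) + 4  [with Latency=5, Queue=-3]  = 1
Throughput = Retries^2 + Drops  [with Retries=-3, Drops=1]  = 10
Without intervention: Drops = min(Latency, Queue) + 4  [with Latency=5, Queue=-3]  = 1; Retries = 2·Queue + 2·Latency - 4  [with Queue=-3, Latency=5]  = 0; Throughput = Retries^2 + Drops  [with Retries=0, Drops=1]  = 1.
Change = 10 − 1 = 9.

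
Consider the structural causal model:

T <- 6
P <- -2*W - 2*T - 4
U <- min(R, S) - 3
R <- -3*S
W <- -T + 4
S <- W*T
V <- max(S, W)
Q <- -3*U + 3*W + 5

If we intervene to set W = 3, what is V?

18

Under do(W=3), the mechanism W <- -T + 4 is discarded; W is fixed at 3.
S = W*T  [with W=3, T=6]  = 18
V = max(S, W)  [with S=18, W=3]  = 18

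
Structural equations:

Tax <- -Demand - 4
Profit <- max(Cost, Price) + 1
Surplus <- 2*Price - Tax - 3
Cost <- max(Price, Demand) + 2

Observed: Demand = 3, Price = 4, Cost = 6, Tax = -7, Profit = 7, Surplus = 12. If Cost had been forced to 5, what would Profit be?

6

do(Cost=5) replaces the equation Cost <- max(Price, Demand) + 2 with the constant Cost = 5.
Profit = max(Cost, Price) + 1  [with Cost=5, Price=4]  = 6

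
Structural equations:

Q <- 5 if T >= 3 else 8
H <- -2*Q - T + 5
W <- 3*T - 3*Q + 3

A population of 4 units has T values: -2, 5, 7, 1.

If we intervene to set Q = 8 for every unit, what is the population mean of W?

The intervention sets Q=8 in all 4 units regardless of T. Recomputing W per unit gives -27, -6, 0, -18; average -12.75.

-12.75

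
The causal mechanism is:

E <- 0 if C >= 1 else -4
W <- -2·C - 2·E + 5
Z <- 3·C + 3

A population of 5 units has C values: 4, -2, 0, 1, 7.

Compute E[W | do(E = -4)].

9

The intervention sets E=-4 in all 5 units regardless of C. Recomputing W per unit gives 5, 17, 13, 11, -1; average 9.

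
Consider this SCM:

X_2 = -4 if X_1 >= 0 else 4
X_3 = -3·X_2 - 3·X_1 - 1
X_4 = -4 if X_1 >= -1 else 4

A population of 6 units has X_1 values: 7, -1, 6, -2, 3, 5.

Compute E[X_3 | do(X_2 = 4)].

-22

The intervention sets X_2=4 in all 6 units regardless of X_1. Recomputing X_3 per unit gives -34, -10, -31, -7, -22, -28; average -22.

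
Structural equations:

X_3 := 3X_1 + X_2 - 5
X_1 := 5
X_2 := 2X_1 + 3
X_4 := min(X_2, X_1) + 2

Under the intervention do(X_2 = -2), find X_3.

The intervention breaks the incoming arrows to X_2: X_2 := 2X_1 + 3 no longer applies, and X_2 = -2.
X_3 = 3X_1 + X_2 - 5  [with X_1=5, X_2=-2]  = 8

8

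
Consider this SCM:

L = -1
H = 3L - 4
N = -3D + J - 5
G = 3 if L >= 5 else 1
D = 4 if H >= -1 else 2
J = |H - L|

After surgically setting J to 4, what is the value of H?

The intervention breaks the incoming arrows to J: J = |H - L| no longer applies, and J = 4.
Since H is not a descendant of the intervened variable, it is unaffected.
H = 3L - 4  [with L=-1]  = -7

-7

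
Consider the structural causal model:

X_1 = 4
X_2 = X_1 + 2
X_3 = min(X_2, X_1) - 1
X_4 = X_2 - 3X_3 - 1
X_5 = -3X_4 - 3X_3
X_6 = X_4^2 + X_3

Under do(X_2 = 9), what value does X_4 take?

Under do(X_2=9), the mechanism X_2 = X_1 + 2 is discarded; X_2 is fixed at 9.
X_3 = min(X_2, X_1) - 1  [with X_2=9, X_1=4]  = 3
X_4 = X_2 - 3X_3 - 1  [with X_2=9, X_3=3]  = -1

-1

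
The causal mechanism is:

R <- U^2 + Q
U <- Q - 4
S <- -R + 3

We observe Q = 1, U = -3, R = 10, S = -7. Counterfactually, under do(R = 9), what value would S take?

The intervention breaks the incoming arrows to R: R <- U^2 + Q no longer applies, and R = 9.
S = -R + 3  [with R=9]  = -6

-6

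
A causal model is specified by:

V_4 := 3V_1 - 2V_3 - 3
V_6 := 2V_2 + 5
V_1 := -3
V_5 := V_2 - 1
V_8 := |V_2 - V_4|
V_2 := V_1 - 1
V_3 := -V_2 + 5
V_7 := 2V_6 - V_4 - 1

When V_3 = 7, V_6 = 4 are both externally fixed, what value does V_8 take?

22

Setting V_3 = 7, V_6 = 4 by intervention discards those variables' equations.
V_2 = V_1 - 1  [with V_1=-3]  = -4
V_4 = 3V_1 - 2V_3 - 3  [with V_1=-3, V_3=7]  = -26
V_8 = |V_2 - V_4|  [with V_2=-4, V_4=-26]  = 22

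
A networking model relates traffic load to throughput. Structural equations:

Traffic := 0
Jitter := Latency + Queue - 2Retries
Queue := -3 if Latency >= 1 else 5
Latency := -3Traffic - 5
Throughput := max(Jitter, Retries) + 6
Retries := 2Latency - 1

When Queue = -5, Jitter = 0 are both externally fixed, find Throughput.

Setting Queue = -5, Jitter = 0 by intervention discards those variables' equations.
Latency = -3Traffic - 5  [with Traffic=0]  = -5
Retries = 2Latency - 1  [with Latency=-5]  = -11
Throughput = max(Jitter, Retries) + 6  [with Jitter=0, Retries=-11]  = 6

6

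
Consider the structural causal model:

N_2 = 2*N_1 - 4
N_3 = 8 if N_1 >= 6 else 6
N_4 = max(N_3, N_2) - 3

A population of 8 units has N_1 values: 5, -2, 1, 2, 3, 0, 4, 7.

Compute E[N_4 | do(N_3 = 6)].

3.5

Every unit gets N_3=6 under the intervention. N_4 values become 3, 3, 3, 3, 3, 3, 3, 7; E[N_4|do(N_3=6)] = 3.5.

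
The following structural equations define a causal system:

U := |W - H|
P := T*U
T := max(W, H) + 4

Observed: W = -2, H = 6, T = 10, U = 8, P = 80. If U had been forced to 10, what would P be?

Intervening sets U = 10 and removes its equation (U := |W - H|).
T = max(W, H) + 4  [with W=-2, H=6]  = 10
P = T*U  [with T=10, U=10]  = 100

100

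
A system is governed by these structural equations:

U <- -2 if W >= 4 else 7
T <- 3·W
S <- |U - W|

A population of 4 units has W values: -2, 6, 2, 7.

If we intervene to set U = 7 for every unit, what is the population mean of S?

do(U=7) breaks U's dependence on W. With U=7 fixed, S across the units is 9, 1, 5, 0, mean 3.75.

3.75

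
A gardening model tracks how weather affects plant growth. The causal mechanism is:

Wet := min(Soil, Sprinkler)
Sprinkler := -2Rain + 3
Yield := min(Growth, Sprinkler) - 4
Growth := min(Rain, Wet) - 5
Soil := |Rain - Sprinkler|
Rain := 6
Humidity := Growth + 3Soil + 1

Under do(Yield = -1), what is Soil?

15

Intervening sets Yield = -1 and removes its equation (Yield := min(Growth, Sprinkler) - 4).
Soil is not downstream of the intervention, so its value is determined by the original equations.
Sprinkler = -2Rain + 3  [with Rain=6]  = -9
Soil = |Rain - Sprinkler|  [with Rain=6, Sprinkler=-9]  = 15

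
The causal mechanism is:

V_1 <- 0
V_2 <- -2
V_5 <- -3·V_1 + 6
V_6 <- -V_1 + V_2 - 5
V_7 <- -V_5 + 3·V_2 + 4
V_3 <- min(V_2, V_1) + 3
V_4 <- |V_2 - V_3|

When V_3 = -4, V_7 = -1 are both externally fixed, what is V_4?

The joint intervention fixes V_3 = -4, V_7 = -1, removing each variable's own equation.
V_4 = |V_2 - V_3|  [with V_2=-2, V_3=-4]  = 2

2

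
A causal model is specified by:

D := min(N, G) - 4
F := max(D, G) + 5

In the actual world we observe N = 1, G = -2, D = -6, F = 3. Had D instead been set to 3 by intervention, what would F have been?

8

The intervention breaks the incoming arrows to D: D := min(N, G) - 4 no longer applies, and D = 3.
F = max(D, G) + 5  [with D=3, G=-2]  = 8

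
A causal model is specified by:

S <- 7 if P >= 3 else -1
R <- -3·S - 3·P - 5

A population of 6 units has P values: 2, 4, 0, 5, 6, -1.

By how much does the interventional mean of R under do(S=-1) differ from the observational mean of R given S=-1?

The intervention sets S=-1 in all 6 units regardless of P. Recomputing R per unit gives -8, -14, -2, -17, -20, 1; average -10.
Observing S=-1 restricts to units where S's equation naturally yields -1: P ∈ {2, 0, -1}. In that subpopulation R = -8, -2, 1, mean -3.
Difference = -10 − (-3) = -7.

-7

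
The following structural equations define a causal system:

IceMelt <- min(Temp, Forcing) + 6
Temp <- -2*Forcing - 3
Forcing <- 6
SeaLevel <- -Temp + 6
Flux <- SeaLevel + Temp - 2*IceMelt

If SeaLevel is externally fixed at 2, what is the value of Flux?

Intervening sets SeaLevel = 2 and removes its equation (SeaLevel <- -Temp + 6).
Temp = -2*Forcing - 3  [with Forcing=6]  = -15
IceMelt = min(Temp, Forcing) + 6  [with Temp=-15, Forcing=6]  = -9
Flux = SeaLevel + Temp - 2*IceMelt  [with SeaLevel=2, Temp=-15, IceMelt=-9]  = 5

5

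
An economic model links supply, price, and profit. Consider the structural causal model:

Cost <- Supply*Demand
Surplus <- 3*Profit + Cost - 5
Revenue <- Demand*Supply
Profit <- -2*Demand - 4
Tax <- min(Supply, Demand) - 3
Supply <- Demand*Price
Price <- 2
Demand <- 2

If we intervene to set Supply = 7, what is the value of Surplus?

The intervention breaks the incoming arrows to Supply: Supply <- Demand*Price no longer applies, and Supply = 7.
Cost = Supply*Demand  [with Supply=7, Demand=2]  = 14
Profit = -2*Demand - 4  [with Demand=2]  = -8
Surplus = 3*Profit + Cost - 5  [with Profit=-8, Cost=14]  = -15

-15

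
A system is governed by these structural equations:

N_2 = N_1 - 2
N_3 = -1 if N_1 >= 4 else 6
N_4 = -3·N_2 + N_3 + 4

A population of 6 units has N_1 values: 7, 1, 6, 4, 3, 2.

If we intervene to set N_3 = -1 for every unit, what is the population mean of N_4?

-2.5

Every unit gets N_3=-1 under the intervention. N_4 values become -12, 6, -9, -3, 0, 3; E[N_4|do(N_3=-1)] = -2.5.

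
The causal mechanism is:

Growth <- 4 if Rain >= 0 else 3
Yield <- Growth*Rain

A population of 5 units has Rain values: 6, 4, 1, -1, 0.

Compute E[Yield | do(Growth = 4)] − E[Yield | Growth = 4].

The intervention sets Growth=4 in all 5 units regardless of Rain. Recomputing Yield per unit gives 24, 16, 4, -4, 0; average 8.
Observing Growth=4 restricts to units where Growth's equation naturally yields 4: Rain ∈ {6, 4, 1, 0}. In that subpopulation Yield = 24, 16, 4, 0, mean 11.
Difference = 8 − 11 = -3.

-3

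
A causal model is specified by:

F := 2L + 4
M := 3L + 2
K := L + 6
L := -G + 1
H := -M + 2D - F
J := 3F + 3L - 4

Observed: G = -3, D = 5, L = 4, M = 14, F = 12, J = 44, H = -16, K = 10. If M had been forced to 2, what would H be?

-4

The intervention breaks the incoming arrows to M: M := 3L + 2 no longer applies, and M = 2.
L = -G + 1  [with G=-3]  = 4
F = 2L + 4  [with L=4]  = 12
H = -M + 2D - F  [with M=2, D=5, F=12]  = -4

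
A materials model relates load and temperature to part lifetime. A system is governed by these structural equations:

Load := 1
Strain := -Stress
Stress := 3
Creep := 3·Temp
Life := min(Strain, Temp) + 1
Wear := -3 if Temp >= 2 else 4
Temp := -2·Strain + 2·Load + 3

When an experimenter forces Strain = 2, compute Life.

The intervention breaks the incoming arrows to Strain: Strain := -Stress no longer applies, and Strain = 2.
Temp = -2·Strain + 2·Load + 3  [with Strain=2, Load=1]  = 1
Life = min(Strain, Temp) + 1  [with Strain=2, Temp=1]  = 2

2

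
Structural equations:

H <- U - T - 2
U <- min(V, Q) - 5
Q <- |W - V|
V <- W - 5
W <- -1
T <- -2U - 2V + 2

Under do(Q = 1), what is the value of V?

-6

Under do(Q=1), the mechanism Q <- |W - V| is discarded; Q is fixed at 1.
Since V is not a descendant of the intervened variable, it is unaffected.
V = W - 5  [with W=-1]  = -6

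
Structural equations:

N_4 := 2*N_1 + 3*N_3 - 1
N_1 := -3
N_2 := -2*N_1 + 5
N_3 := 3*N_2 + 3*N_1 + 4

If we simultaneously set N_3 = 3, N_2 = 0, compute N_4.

The joint intervention fixes N_3 = 3, N_2 = 0, removing each variable's own equation.
N_4 = 2*N_1 + 3*N_3 - 1  [with N_1=-3, N_3=3]  = 2

2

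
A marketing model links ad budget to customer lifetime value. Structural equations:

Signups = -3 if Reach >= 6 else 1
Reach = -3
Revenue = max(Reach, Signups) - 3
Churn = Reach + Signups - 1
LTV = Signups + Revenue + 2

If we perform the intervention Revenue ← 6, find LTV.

Intervening sets Revenue = 6 and removes its equation (Revenue = max(Reach, Signups) - 3).
Signups = -3 if Reach >= 6 else 1  [with Reach=-3]  = 1
LTV = Signups + Revenue + 2  [with Signups=1, Revenue=6]  = 9

9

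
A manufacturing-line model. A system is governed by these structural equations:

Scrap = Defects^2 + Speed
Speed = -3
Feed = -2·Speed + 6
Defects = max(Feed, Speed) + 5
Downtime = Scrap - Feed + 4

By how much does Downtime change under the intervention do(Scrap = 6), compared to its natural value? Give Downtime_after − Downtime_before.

Intervening sets Scrap = 6 and removes its equation (Scrap = Defects^2 + Speed).
Feed = -2·Speed + 6  [with Speed=-3]  = 12
Downtime = Scrap - Feed + 4  [with Scrap=6, Feed=12]  = -2
Without intervention: Feed = -2·Speed + 6  [with Speed=-3]  = 12; Defects = max(Feed, Speed) + 5  [with Feed=12, Speed=-3]  = 17; Scrap = Defects^2 + Speed  [with Defects=17, Speed=-3]  = 286; Downtime = Scrap - Feed + 4  [with Scrap=286, Feed=12]  = 278.
Change = -2 − 278 = -280.

-280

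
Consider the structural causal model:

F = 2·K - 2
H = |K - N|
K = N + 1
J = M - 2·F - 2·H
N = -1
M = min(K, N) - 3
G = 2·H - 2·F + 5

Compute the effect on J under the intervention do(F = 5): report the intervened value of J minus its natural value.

-14

The intervention breaks the incoming arrows to F: F = 2·K - 2 no longer applies, and F = 5.
K = N + 1  [with N=-1]  = 0
M = min(K, N) - 3  [with K=0, N=-1]  = -4
H = |K - N|  [with K=0, N=-1]  = 1
J = M - 2·F - 2·H  [with M=-4, F=5, H=1]  = -16
Without intervention: K = N + 1  [with N=-1]  = 0; M = min(K, N) - 3  [with K=0, N=-1]  = -4; H = |K - N|  [with K=0, N=-1]  = 1; F = 2·K - 2  [with K=0]  = -2; J = M - 2·F - 2·H  [with M=-4, F=-2, H=1]  = -2.
Change = -16 − (-2) = -14.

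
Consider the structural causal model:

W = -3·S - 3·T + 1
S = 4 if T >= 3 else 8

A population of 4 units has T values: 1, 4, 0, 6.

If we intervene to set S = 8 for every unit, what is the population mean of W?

do(S=8) breaks S's dependence on T. With S=8 fixed, W across the units is -26, -35, -23, -41, mean -31.25.

-31.25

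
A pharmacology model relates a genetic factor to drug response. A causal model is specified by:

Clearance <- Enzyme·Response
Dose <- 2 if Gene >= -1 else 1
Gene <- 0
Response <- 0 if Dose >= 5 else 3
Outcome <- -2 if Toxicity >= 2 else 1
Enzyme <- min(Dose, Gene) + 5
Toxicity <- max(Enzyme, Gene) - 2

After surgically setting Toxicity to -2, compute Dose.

2

Under do(Toxicity=-2), the mechanism Toxicity <- max(Enzyme, Gene) - 2 is discarded; Toxicity is fixed at -2.
No directed path runs from Toxicity to Dose, so Dose keeps its natural value.
Dose = 2 if Gene >= -1 else 1  [with Gene=0]  = 2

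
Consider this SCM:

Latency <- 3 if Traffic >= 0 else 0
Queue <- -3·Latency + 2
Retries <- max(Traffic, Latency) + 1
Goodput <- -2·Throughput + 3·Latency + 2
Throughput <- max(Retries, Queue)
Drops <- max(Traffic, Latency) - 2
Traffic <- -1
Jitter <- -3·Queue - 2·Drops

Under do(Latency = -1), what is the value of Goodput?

do(Latency=-1) replaces the equation Latency <- 3 if Traffic >= 0 else 0 with the constant Latency = -1.
Queue = -3·Latency + 2  [with Latency=-1]  = 5
Retries = max(Traffic, Latency) + 1  [with Traffic=-1, Latency=-1]  = 0
Throughput = max(Retries, Queue)  [with Retries=0, Queue=5]  = 5
Goodput = -2·Throughput + 3·Latency + 2  [with Throughput=5, Latency=-1]  = -11

-11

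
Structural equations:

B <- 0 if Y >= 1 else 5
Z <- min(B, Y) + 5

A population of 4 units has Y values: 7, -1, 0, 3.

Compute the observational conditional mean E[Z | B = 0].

Observing B=0 restricts to units where B's equation naturally yields 0: Y ∈ {7, 3}. In that subpopulation Z = 5, 5, mean 5.

5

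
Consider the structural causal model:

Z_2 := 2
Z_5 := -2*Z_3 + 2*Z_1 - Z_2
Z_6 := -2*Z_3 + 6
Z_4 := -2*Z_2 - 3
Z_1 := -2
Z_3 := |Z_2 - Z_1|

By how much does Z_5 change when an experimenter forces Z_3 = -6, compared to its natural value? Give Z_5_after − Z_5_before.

do(Z_3=-6) replaces the equation Z_3 := |Z_2 - Z_1| with the constant Z_3 = -6.
Z_5 = -2*Z_3 + 2*Z_1 - Z_2  [with Z_3=-6, Z_1=-2, Z_2=2]  = 6
Without intervention: Z_3 = |Z_2 - Z_1|  [with Z_2=2, Z_1=-2]  = 4; Z_5 = -2*Z_3 + 2*Z_1 - Z_2  [with Z_3=4, Z_1=-2, Z_2=2]  = -14.
Change = 6 − (-14) = 20.

20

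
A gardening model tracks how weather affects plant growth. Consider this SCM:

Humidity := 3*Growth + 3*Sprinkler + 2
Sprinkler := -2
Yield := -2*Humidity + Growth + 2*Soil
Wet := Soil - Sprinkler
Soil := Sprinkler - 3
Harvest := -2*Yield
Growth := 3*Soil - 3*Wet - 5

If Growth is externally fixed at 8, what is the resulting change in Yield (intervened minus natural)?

Under do(Growth=8), the mechanism Growth := 3*Soil - 3*Wet - 5 is discarded; Growth is fixed at 8.
Soil = Sprinkler - 3  [with Sprinkler=-2]  = -5
Humidity = 3*Growth + 3*Sprinkler + 2  [with Growth=8, Sprinkler=-2]  = 20
Yield = -2*Humidity + Growth + 2*Soil  [with Humidity=20, Growth=8, Soil=-5]  = -42
Without intervention: Soil = Sprinkler - 3  [with Sprinkler=-2]  = -5; Wet = Soil - Sprinkler  [with Soil=-5, Sprinkler=-2]  = -3; Growth = 3*Soil - 3*Wet - 5  [with Soil=-5, Wet=-3]  = -11; Humidity = 3*Growth + 3*Sprinkler + 2  [with Growth=-11, Sprinkler=-2]  = -37; Yield = -2*Humidity + Growth + 2*Soil  [with Humidity=-37, Growth=-11, Soil=-5]  = 53.
Change = -42 − 53 = -95.

-95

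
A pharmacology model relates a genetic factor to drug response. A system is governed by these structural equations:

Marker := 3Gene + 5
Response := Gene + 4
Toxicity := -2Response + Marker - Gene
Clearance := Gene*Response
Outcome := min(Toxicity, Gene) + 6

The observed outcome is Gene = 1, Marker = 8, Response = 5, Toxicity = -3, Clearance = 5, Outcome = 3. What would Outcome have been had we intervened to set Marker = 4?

-1

Under do(Marker=4), the mechanism Marker := 3Gene + 5 is discarded; Marker is fixed at 4.
Response = Gene + 4  [with Gene=1]  = 5
Toxicity = -2Response + Marker - Gene  [with Response=5, Marker=4, Gene=1]  = -7
Outcome = min(Toxicity, Gene) + 6  [with Toxicity=-7, Gene=1]  = -1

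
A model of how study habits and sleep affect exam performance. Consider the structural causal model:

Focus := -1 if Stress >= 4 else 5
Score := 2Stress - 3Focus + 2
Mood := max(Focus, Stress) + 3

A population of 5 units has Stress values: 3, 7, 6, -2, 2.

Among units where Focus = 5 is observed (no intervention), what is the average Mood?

8

Observing Focus=5 restricts to units where Focus's equation naturally yields 5: Stress ∈ {3, -2, 2}. In that subpopulation Mood = 8, 8, 8, mean 8.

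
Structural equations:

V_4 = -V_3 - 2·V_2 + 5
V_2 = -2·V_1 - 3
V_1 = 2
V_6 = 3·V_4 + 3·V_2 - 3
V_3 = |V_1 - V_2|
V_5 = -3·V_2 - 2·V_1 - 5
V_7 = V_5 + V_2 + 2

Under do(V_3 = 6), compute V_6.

15

The intervention breaks the incoming arrows to V_3: V_3 = |V_1 - V_2| no longer applies, and V_3 = 6.
V_2 = -2·V_1 - 3  [with V_1=2]  = -7
V_4 = -V_3 - 2·V_2 + 5  [with V_3=6, V_2=-7]  = 13
V_6 = 3·V_4 + 3·V_2 - 3  [with V_4=13, V_2=-7]  = 15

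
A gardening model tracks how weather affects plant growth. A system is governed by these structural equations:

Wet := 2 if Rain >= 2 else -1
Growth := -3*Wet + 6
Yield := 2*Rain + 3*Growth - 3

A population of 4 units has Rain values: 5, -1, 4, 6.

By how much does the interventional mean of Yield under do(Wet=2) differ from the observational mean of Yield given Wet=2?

-3

Under do(Wet=2), Wet's equation is replaced by Wet=2 for every unit. Per-unit Yield: 7, -5, 5, 9. Mean = 4.
E[Yield|Wet=2] averages over only the 3 units with Wet=2 (Rain = 5, 4, 6): Yield = 7, 5, 9, mean 7.
Difference = 4 − 7 = -3.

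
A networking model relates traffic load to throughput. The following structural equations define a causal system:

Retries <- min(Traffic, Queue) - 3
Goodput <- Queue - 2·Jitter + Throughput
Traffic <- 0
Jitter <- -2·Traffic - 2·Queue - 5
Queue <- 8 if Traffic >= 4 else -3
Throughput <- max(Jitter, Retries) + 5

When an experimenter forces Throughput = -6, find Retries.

do(Throughput=-6) replaces the equation Throughput <- max(Jitter, Retries) + 5 with the constant Throughput = -6.
Retries is not downstream of the intervention, so its value is determined by the original equations.
Queue = 8 if Traffic >= 4 else -3  [with Traffic=0]  = -3
Retries = min(Traffic, Queue) - 3  [with Traffic=0, Queue=-3]  = -6

-6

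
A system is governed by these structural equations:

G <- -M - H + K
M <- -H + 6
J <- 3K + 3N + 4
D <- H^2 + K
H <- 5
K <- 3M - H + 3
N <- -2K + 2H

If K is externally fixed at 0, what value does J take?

The intervention breaks the incoming arrows to K: K <- 3M - H + 3 no longer applies, and K = 0.
N = -2K + 2H  [with K=0, H=5]  = 10
J = 3K + 3N + 4  [with K=0, N=10]  = 34

34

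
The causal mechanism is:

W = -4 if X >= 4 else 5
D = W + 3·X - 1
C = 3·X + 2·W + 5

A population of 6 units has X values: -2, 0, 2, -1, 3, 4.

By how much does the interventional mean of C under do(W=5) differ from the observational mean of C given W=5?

1.8

Under do(W=5), W's equation is replaced by W=5 for every unit. Per-unit C: 9, 15, 21, 12, 24, 27. Mean = 18.
Conditioning on W=5 selects the 5 unit(s) with X ∈ {-2, 0, 2, -1, 3}. Their C values: 9, 15, 21, 12, 24. Mean = 16.2.
Difference = 18 − 16.2 = 1.8.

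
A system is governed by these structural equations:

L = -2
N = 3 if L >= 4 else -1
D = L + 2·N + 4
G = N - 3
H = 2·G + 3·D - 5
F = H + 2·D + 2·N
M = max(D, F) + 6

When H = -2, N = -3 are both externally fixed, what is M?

2

Setting H = -2, N = -3 by intervention discards those variables' equations.
D = L + 2·N + 4  [with L=-2, N=-3]  = -4
F = H + 2·D + 2·N  [with H=-2, D=-4, N=-3]  = -16
M = max(D, F) + 6  [with D=-4, F=-16]  = 2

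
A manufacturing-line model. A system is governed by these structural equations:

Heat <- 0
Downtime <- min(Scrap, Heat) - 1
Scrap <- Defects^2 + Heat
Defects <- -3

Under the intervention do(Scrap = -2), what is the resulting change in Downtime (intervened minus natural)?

The intervention breaks the incoming arrows to Scrap: Scrap <- Defects^2 + Heat no longer applies, and Scrap = -2.
Downtime = min(Scrap, Heat) - 1  [with Scrap=-2, Heat=0]  = -3
Without intervention: Scrap = Defects^2 + Heat  [with Defects=-3, Heat=0]  = 9; Downtime = min(Scrap, Heat) - 1  [with Scrap=9, Heat=0]  = -1.
Change = -3 − (-1) = -2.

-2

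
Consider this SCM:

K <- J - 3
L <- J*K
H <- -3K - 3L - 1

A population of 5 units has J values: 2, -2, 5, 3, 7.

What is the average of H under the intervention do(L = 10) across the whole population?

do(L=10) breaks L's dependence on J. With L=10 fixed, H across the units is -28, -16, -37, -31, -43, mean -31.

-31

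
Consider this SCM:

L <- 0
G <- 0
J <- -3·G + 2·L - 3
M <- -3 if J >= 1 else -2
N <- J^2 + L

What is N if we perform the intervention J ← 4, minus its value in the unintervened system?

do(J=4) replaces the equation J <- -3·G + 2·L - 3 with the constant J = 4.
N = J^2 + L  [with J=4, L=0]  = 16
Without intervention: J = -3·G + 2·L - 3  [with G=0, L=0]  = -3; N = J^2 + L  [with J=-3, L=0]  = 9.
Change = 16 − 9 = 7.

7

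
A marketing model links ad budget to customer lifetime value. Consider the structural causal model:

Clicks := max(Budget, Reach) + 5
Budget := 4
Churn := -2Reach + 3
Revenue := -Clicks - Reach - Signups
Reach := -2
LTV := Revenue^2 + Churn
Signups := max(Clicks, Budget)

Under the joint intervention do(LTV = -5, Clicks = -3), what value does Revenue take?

Setting LTV = -5, Clicks = -3 by intervention discards those variables' equations.
Signups = max(Clicks, Budget)  [with Clicks=-3, Budget=4]  = 4
Revenue = -Clicks - Reach - Signups  [with Clicks=-3, Reach=-2, Signups=4]  = 1

1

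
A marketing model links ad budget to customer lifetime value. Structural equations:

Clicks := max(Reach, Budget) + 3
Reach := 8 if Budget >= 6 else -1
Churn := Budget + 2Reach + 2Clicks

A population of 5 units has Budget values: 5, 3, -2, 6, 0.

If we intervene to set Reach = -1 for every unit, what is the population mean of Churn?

Every unit gets Reach=-1 under the intervention. Churn values become 19, 13, 0, 22, 4; E[Churn|do(Reach=-1)] = 11.6.

11.6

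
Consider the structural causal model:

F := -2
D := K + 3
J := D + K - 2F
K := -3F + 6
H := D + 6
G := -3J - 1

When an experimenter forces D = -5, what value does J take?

11

The intervention breaks the incoming arrows to D: D := K + 3 no longer applies, and D = -5.
K = -3F + 6  [with F=-2]  = 12
J = D + K - 2F  [with D=-5, K=12, F=-2]  = 11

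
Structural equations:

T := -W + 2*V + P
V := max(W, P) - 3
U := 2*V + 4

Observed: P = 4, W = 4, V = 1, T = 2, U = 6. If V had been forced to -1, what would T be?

-2

The intervention breaks the incoming arrows to V: V := max(W, P) - 3 no longer applies, and V = -1.
T = -W + 2*V + P  [with W=4, V=-1, P=4]  = -2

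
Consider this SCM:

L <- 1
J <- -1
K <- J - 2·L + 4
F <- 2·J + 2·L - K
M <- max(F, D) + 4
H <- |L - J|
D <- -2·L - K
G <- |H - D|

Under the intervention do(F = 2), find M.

The intervention breaks the incoming arrows to F: F <- 2·J + 2·L - K no longer applies, and F = 2.
K = J - 2·L + 4  [with J=-1, L=1]  = 1
D = -2·L - K  [with L=1, K=1]  = -3
M = max(F, D) + 4  [with F=2, D=-3]  = 6

6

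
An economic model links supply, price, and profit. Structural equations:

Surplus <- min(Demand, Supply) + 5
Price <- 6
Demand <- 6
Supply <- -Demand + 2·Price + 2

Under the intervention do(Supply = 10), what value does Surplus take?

11

The intervention breaks the incoming arrows to Supply: Supply <- -Demand + 2·Price + 2 no longer applies, and Supply = 10.
Surplus = min(Demand, Supply) + 5  [with Demand=6, Supply=10]  = 11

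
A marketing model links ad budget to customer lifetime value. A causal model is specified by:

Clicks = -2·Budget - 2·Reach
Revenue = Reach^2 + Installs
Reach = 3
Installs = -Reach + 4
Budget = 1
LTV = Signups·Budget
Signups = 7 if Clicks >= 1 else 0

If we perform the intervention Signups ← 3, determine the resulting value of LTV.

3

Under do(Signups=3), the mechanism Signups = 7 if Clicks >= 1 else 0 is discarded; Signups is fixed at 3.
LTV = Signups·Budget  [with Signups=3, Budget=1]  = 3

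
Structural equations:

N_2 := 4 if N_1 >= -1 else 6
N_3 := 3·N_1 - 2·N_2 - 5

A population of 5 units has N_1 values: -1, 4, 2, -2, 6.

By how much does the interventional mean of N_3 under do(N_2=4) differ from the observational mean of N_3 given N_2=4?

-2.85

do(N_2=4) breaks N_2's dependence on N_1. With N_2=4 fixed, N_3 across the units is -16, -1, -7, -19, 5, mean -7.6.
E[N_3|N_2=4] averages over only the 4 units with N_2=4 (N_1 = -1, 4, 2, 6): N_3 = -16, -1, -7, 5, mean -4.75.
Difference = -7.6 − (-4.75) = -2.85.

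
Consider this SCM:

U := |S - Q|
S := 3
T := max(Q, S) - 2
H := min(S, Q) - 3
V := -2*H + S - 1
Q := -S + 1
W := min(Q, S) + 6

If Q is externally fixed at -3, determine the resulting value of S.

3

Under do(Q=-3), the mechanism Q := -S + 1 is discarded; Q is fixed at -3.
S is not downstream of the intervention, so its value is determined by the original equations.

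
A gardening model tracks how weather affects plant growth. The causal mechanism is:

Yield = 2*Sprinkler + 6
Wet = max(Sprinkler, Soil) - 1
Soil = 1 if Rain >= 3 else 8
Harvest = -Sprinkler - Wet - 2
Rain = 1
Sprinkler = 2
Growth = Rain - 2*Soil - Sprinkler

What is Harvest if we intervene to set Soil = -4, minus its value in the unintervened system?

6

The intervention breaks the incoming arrows to Soil: Soil = 1 if Rain >= 3 else 8 no longer applies, and Soil = -4.
Wet = max(Sprinkler, Soil) - 1  [with Sprinkler=2, Soil=-4]  = 1
Harvest = -Sprinkler - Wet - 2  [with Sprinkler=2, Wet=1]  = -5
Without intervention: Soil = 1 if Rain >= 3 else 8  [with Rain=1]  = 8; Wet = max(Sprinkler, Soil) - 1  [with Sprinkler=2, Soil=8]  = 7; Harvest = -Sprinkler - Wet - 2  [with Sprinkler=2, Wet=7]  = -11.
Change = -5 − (-11) = 6.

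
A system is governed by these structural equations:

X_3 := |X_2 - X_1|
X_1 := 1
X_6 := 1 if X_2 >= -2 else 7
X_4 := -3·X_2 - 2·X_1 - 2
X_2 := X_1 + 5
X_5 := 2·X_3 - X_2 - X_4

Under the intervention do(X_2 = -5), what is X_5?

6

do(X_2=-5) replaces the equation X_2 := X_1 + 5 with the constant X_2 = -5.
X_3 = |X_2 - X_1|  [with X_2=-5, X_1=1]  = 6
X_4 = -3·X_2 - 2·X_1 - 2  [with X_2=-5, X_1=1]  = 11
X_5 = 2·X_3 - X_2 - X_4  [with X_3=6, X_2=-5, X_4=11]  = 6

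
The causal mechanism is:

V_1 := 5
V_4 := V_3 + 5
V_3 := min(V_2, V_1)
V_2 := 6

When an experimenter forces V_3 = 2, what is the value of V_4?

The intervention breaks the incoming arrows to V_3: V_3 := min(V_2, V_1) no longer applies, and V_3 = 2.
V_4 = V_3 + 5  [with V_3=2]  = 7

7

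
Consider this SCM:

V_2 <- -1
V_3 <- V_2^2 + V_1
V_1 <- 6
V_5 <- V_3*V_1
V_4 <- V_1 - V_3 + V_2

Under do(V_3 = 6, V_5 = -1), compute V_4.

-1

The joint intervention fixes V_3 = 6, V_5 = -1, removing each variable's own equation.
V_4 = V_1 - V_3 + V_2  [with V_1=6, V_3=6, V_2=-1]  = -1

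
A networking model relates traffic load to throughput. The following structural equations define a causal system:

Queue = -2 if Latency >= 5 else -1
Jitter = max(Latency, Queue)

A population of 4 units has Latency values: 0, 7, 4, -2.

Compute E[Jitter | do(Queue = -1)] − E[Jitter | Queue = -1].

The intervention sets Queue=-1 in all 4 units regardless of Latency. Recomputing Jitter per unit gives 0, 7, 4, -1; average 2.5.
Observing Queue=-1 restricts to units where Queue's equation naturally yields -1: Latency ∈ {0, 4, -2}. In that subpopulation Jitter = 0, 4, -1, mean 1.
Difference = 2.5 − 1 = 1.5.

1.5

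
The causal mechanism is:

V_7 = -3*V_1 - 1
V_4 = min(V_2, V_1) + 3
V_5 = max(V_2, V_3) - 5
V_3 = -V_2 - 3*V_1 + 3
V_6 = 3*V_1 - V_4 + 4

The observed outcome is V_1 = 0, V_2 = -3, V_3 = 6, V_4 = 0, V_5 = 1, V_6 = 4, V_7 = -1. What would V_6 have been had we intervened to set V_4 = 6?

Under do(V_4=6), the mechanism V_4 = min(V_2, V_1) + 3 is discarded; V_4 is fixed at 6.
V_6 = 3*V_1 - V_4 + 4  [with V_1=0, V_4=6]  = -2

-2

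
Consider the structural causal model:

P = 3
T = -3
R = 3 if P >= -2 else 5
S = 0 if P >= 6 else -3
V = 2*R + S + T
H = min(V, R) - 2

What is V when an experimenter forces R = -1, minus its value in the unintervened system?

-8

do(R=-1) replaces the equation R = 3 if P >= -2 else 5 with the constant R = -1.
S = 0 if P >= 6 else -3  [with P=3]  = -3
V = 2*R + S + T  [with R=-1, S=-3, T=-3]  = -8
Without intervention: R = 3 if P >= -2 else 5  [with P=3]  = 3; S = 0 if P >= 6 else -3  [with P=3]  = -3; V = 2*R + S + T  [with R=3, S=-3, T=-3]  = 0.
Change = -8 − 0 = -8.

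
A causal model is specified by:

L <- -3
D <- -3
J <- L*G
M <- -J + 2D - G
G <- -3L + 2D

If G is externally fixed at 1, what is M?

do(G=1) replaces the equation G <- -3L + 2D with the constant G = 1.
J = L*G  [with L=-3, G=1]  = -3
M = -J + 2D - G  [with J=-3, D=-3, G=1]  = -4

-4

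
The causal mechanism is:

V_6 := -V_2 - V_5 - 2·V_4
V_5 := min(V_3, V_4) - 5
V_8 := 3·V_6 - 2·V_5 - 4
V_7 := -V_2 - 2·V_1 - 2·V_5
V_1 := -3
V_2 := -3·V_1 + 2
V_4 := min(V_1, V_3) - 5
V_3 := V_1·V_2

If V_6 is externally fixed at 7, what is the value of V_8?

103

Intervening sets V_6 = 7 and removes its equation (V_6 := -V_2 - V_5 - 2·V_4).
V_2 = -3·V_1 + 2  [with V_1=-3]  = 11
V_3 = V_1·V_2  [with V_1=-3, V_2=11]  = -33
V_4 = min(V_1, V_3) - 5  [with V_1=-3, V_3=-33]  = -38
V_5 = min(V_3, V_4) - 5  [with V_3=-33, V_4=-38]  = -43
V_8 = 3·V_6 - 2·V_5 - 4  [with V_6=7, V_5=-43]  = 103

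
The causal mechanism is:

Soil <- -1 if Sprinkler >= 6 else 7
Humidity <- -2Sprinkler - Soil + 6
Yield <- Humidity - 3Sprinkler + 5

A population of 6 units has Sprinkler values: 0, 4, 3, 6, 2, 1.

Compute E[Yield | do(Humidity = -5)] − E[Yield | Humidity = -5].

4

The intervention sets Humidity=-5 in all 6 units regardless of Sprinkler. Recomputing Yield per unit gives 0, -12, -9, -18, -6, -3; average -8.
Observing Humidity=-5 restricts to units where Humidity's equation naturally yields -5: Sprinkler ∈ {6, 2}. In that subpopulation Yield = -18, -6, mean -12.
Difference = -8 − (-12) = 4.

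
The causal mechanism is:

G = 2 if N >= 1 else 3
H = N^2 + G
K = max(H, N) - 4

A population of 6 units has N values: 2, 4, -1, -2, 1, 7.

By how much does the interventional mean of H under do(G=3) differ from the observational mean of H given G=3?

do(G=3) breaks G's dependence on N. With G=3 fixed, H across the units is 7, 19, 4, 7, 4, 52, mean 15.5.
Observing G=3 restricts to units where G's equation naturally yields 3: N ∈ {-1, -2}. In that subpopulation H = 4, 7, mean 5.5.
Difference = 15.5 − 5.5 = 10.

10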